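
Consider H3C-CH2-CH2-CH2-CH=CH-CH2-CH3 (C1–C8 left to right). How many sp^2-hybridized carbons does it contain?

C1: sp3
C2: sp3
C3: sp3
C4: sp3
C5: sp2 ✓
C6: sp2 ✓
C7: sp3
C8: sp3
C5, C6 → 2 sp2 carbons.

2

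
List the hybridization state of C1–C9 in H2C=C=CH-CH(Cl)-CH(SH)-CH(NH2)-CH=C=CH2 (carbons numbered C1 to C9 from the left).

C1 sp2, C2 sp, C3 sp2, C4 sp3, C5 sp3, C6 sp3, C7 sp2, C8 sp, C9 sp2

C1 (3 σ bonds, plus one π bond) has steric number 3: sp2.
C2: 2 σ bonds, plus two π bonds; 2 regions of electron density → sp.
C3 is sp2: 3 σ bonds, plus one π bond, 3 electron-density regions.
C4 — 4 σ bonds. Steric number 4, so sp3.
C5 is sp3: 4 σ bonds, 4 electron-density regions.
C6 — 4 σ bonds. Steric number 4, so sp3.
C7 is sp2: 3 σ bonds, plus one π bond, 3 electron-density regions.
C8 carries 2 σ bonds, plus two π bonds, giving a steric number of 2, so it is sp.
C9 (3 σ bonds, plus one π bond) has steric number 3: sp2.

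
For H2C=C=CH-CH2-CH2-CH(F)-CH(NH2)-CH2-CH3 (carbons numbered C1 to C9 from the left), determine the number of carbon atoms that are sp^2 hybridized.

C1: sp2 ✓
C2: sp
C3: sp2 ✓
C4: sp3
C5: sp3
C6: sp3
C7: sp3
C8: sp3
C9: sp3
C1, C3 → 2 sp2 carbons.

2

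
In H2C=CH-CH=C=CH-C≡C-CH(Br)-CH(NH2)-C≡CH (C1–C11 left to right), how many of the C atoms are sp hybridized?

5

C1: sp2
C2: sp2
C3: sp2
C4: sp ✓
C5: sp2
C6: sp ✓
C7: sp ✓
C8: sp3
C9: sp3
C10: sp ✓
C11: sp ✓
C4, C6, C7, C10, C11 → 5 sp carbons.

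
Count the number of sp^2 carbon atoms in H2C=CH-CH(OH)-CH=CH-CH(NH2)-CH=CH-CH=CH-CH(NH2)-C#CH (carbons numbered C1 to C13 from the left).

8

C1: sp2 ✓
C2: sp2 ✓
C3: sp3
C4: sp2 ✓
C5: sp2 ✓
C6: sp3
C7: sp2 ✓
C8: sp2 ✓
C9: sp2 ✓
C10: sp2 ✓
C11: sp3
C12: sp
C13: sp
C1, C2, C4, C5, C7, C8, C9, C10 → 8 sp2 carbons.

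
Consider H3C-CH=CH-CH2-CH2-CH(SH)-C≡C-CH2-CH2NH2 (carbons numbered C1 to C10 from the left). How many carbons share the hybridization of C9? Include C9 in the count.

6

C9 is sp3 (only σ bonds).
C1: sp3 ✓
C2: sp2
C3: sp2
C4: sp3 ✓
C5: sp3 ✓
C6: sp3 ✓
C7: sp
C8: sp
C9: sp3 ✓
C10: sp3 ✓
6 carbons are sp3.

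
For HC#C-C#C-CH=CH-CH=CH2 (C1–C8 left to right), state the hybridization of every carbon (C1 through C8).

C1 has 2 σ bonds, plus two π bonds: steric number 2 → sp.
C2 (2 σ bonds, plus two π bonds) has steric number 2: sp.
C3 has 2 σ bonds, plus two π bonds: steric number 2 → sp.
C4 has 2 σ bonds, plus two π bonds: steric number 2 → sp.
C5 is sp2: 3 σ bonds, plus one π bond, 3 electron-density regions.
C6: 3 σ bonds, plus one π bond; 3 regions of electron density → sp2.
C7 (3 σ bonds, plus one π bond) has steric number 3: sp2.
C8 is sp2: 3 σ bonds, plus one π bond, 3 electron-density regions.

C1 sp, C2 sp, C3 sp, C4 sp, C5 sp2, C6 sp2, C7 sp2, C8 sp2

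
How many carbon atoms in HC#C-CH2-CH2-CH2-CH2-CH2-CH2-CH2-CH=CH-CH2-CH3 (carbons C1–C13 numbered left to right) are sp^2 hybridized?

2

C1: sp
C2: sp
C3: sp3
C4: sp3
C5: sp3
C6: sp3
C7: sp3
C8: sp3
C9: sp3
C10: sp2 ✓
C11: sp2 ✓
C12: sp3
C13: sp3
C10, C11 → 2 sp2 carbons.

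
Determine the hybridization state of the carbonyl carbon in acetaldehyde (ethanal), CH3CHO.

The carbonyl carbon carries 3 σ bonds, plus one π bond, giving a steric number of 3, so it is sp2.

sp2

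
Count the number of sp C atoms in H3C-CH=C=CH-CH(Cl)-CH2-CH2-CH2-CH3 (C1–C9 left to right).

1

C1: sp3
C2: sp2
C3: sp ✓
C4: sp2
C5: sp3
C6: sp3
C7: sp3
C8: sp3
C9: sp3
C3 → 1 sp carbon.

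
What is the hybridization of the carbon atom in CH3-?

Three σ bonds + one lone pair = steric number 4 → sp3, pyramidal.

sp^3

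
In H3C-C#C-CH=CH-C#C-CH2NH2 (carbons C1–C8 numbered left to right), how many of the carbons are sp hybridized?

C1: sp3
C2: sp ✓
C3: sp ✓
C4: sp2
C5: sp2
C6: sp ✓
C7: sp ✓
C8: sp3
C2, C3, C6, C7 → 4 sp carbons.

4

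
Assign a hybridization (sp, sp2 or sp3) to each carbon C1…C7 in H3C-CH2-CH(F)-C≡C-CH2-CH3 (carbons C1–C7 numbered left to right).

C1 — 4 σ bonds. Steric number 4, so sp3.
C2: 4 σ bonds; 4 regions of electron density → sp3.
C3 has 4 σ bonds: steric number 4 → sp3.
C4 is sp: 2 σ bonds, plus two π bonds, 2 electron-density regions.
C5 carries 2 σ bonds, plus two π bonds, giving a steric number of 2, so it is sp.
C6: 4 σ bonds; 4 regions of electron density → sp3.
C7: 4 σ bonds; 4 regions of electron density → sp3.

C1 sp3, C2 sp3, C3 sp3, C4 sp, C5 sp, C6 sp3, C7 sp3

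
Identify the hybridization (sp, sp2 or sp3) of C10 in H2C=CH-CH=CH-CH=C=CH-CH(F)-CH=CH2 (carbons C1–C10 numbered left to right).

C10 is sp2: 3 σ bonds, plus one π bond, 3 electron-density regions.

sp^2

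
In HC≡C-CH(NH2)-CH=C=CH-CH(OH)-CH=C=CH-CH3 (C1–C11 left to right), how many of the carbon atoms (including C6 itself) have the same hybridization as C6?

4

C6 is sp2 (one π bond).
C1: sp
C2: sp
C3: sp3
C4: sp2 ✓
C5: sp
C6: sp2 ✓
C7: sp3
C8: sp2 ✓
C9: sp
C10: sp2 ✓
C11: sp3
4 carbons are sp2.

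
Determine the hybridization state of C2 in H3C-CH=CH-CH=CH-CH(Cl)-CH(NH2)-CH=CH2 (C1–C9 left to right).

C2 has 3 σ bonds, plus one π bond: steric number 3 → sp2.

sp2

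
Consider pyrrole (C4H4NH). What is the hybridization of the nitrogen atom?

N has three σ bonds; its lone pair occupies the p orbital and is part of the aromatic π system, so N is sp2 (not the sp3 a naive steric count of 4 would give).

sp²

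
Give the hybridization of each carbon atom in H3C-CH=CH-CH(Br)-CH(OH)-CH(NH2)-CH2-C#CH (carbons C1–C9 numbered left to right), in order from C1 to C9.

C1 is sp3: 4 σ bonds, 4 electron-density regions.
C2 — 3 σ bonds, plus one π bond. Steric number 3, so sp2.
C3 is sp2: 3 σ bonds, plus one π bond, 3 electron-density regions.
C4 — 4 σ bonds. Steric number 4, so sp3.
C5 — 4 σ bonds. Steric number 4, so sp3.
C6 has 4 σ bonds: steric number 4 → sp3.
C7: 4 σ bonds; 4 regions of electron density → sp3.
C8 is sp: 2 σ bonds, plus two π bonds, 2 electron-density regions.
C9 has 2 σ bonds, plus two π bonds: steric number 2 → sp.

C1 sp3, C2 sp2, C3 sp2, C4 sp3, C5 sp3, C6 sp3, C7 sp3, C8 sp, C9 sp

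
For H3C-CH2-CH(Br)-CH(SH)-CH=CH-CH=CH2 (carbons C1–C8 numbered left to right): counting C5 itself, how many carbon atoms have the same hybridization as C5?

4

C5 is sp2 (one π bond).
C1: sp3
C2: sp3
C3: sp3
C4: sp3
C5: sp2 ✓
C6: sp2 ✓
C7: sp2 ✓
C8: sp2 ✓
4 carbons are sp2.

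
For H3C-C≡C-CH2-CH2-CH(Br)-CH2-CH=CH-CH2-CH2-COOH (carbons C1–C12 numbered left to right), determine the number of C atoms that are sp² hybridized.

C1: sp3
C2: sp
C3: sp
C4: sp3
C5: sp3
C6: sp3
C7: sp3
C8: sp2 ✓
C9: sp2 ✓
C10: sp3
C11: sp3
C12: sp2 ✓
C8, C9, C12 → 3 sp2 carbons.

3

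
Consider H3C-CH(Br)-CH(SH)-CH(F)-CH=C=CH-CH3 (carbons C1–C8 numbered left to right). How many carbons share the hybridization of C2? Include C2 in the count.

C2 is sp3 (only σ bonds).
C1: sp3 ✓
C2: sp3 ✓
C3: sp3 ✓
C4: sp3 ✓
C5: sp2
C6: sp
C7: sp2
C8: sp3 ✓
5 carbons are sp3.

5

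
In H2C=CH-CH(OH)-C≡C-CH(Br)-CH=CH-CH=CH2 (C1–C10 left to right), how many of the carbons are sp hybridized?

C1: sp2
C2: sp2
C3: sp3
C4: sp ✓
C5: sp ✓
C6: sp3
C7: sp2
C8: sp2
C9: sp2
C10: sp2
C4, C5 → 2 sp carbons.

2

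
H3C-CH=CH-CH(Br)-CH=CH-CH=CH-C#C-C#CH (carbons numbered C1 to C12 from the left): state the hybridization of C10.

sp

C10 has 2 σ bonds, plus two π bonds: steric number 2 → sp.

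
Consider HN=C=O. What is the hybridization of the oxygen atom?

The oxygen atom (1 σ bond and 2 lone pairs, plus one π bond) has steric number 3: sp2.

sp²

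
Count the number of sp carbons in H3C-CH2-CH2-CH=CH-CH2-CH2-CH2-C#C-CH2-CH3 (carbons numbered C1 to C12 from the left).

C1: sp3
C2: sp3
C3: sp3
C4: sp2
C5: sp2
C6: sp3
C7: sp3
C8: sp3
C9: sp ✓
C10: sp ✓
C11: sp3
C12: sp3
C9, C10 → 2 sp carbons.

2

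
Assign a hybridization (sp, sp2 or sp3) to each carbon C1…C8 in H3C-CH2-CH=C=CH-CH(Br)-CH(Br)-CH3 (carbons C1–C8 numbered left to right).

C1 has 4 σ bonds: steric number 4 → sp3.
C2: 4 σ bonds; 4 regions of electron density → sp3.
C3 has 3 σ bonds, plus one π bond: steric number 3 → sp2.
C4 (2 σ bonds, plus two π bonds) has steric number 2: sp.
C5 carries 3 σ bonds, plus one π bond, giving a steric number of 3, so it is sp2.
C6 carries 4 σ bonds, giving a steric number of 4, so it is sp3.
C7 carries 4 σ bonds, giving a steric number of 4, so it is sp3.
C8: 4 σ bonds; 4 regions of electron density → sp3.

C1 sp3, C2 sp3, C3 sp2, C4 sp, C5 sp2, C6 sp3, C7 sp3, C8 sp3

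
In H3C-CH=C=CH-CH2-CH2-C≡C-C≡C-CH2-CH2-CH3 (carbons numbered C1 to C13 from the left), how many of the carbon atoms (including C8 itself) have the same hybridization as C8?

5

C8 is sp (two π bonds).
C1: sp3
C2: sp2
C3: sp ✓
C4: sp2
C5: sp3
C6: sp3
C7: sp ✓
C8: sp ✓
C9: sp ✓
C10: sp ✓
C11: sp3
C12: sp3
C13: sp3
5 carbons are sp.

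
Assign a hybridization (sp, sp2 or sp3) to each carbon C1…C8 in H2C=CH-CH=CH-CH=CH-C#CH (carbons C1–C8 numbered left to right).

C1 sp2, C2 sp2, C3 sp2, C4 sp2, C5 sp2, C6 sp2, C7 sp, C8 sp

C1: 3 σ bonds, plus one π bond; 3 regions of electron density → sp2.
C2 carries 3 σ bonds, plus one π bond, giving a steric number of 3, so it is sp2.
C3 (3 σ bonds, plus one π bond) has steric number 3: sp2.
C4: 3 σ bonds, plus one π bond; 3 regions of electron density → sp2.
C5 (3 σ bonds, plus one π bond) has steric number 3: sp2.
C6: 3 σ bonds, plus one π bond; 3 regions of electron density → sp2.
C7: 2 σ bonds, plus two π bonds; 2 regions of electron density → sp.
C8 has 2 σ bonds, plus two π bonds: steric number 2 → sp.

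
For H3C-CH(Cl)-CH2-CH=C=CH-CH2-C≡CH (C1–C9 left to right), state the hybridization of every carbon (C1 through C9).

C1 sp3, C2 sp3, C3 sp3, C4 sp2, C5 sp, C6 sp2, C7 sp3, C8 sp, C9 sp

C1 carries 4 σ bonds, giving a steric number of 4, so it is sp3.
C2: 4 σ bonds — 4 electron domains, sp3.
C3: 4 σ bonds — 4 electron domains, sp3.
C4 is sp2: 3 σ bonds, plus one π bond, 3 electron-density regions.
C5 is sp: 2 σ bonds, plus two π bonds, 2 electron-density regions.
C6: 3 σ bonds, plus one π bond; 3 regions of electron density → sp2.
C7: 4 σ bonds; 4 regions of electron density → sp3.
C8 carries 2 σ bonds, plus two π bonds, giving a steric number of 2, so it is sp.
C9 carries 2 σ bonds, plus two π bonds, giving a steric number of 2, so it is sp.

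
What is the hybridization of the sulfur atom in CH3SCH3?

The sulfur atom carries 2 σ bonds and 2 lone pairs, giving a steric number of 4, so it is sp3.

sp^3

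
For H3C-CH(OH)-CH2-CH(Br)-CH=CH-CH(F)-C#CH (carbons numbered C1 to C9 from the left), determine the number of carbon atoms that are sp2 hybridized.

2

C1: sp3
C2: sp3
C3: sp3
C4: sp3
C5: sp2 ✓
C6: sp2 ✓
C7: sp3
C8: sp
C9: sp
C5, C6 → 2 sp2 carbons.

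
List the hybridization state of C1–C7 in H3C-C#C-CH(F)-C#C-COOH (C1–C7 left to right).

C1 is sp3: 4 σ bonds, 4 electron-density regions.
C2 — 2 σ bonds, plus two π bonds. Steric number 2, so sp.
C3 (2 σ bonds, plus two π bonds) has steric number 2: sp.
C4 (4 σ bonds) has steric number 4: sp3.
C5 — 2 σ bonds, plus two π bonds. Steric number 2, so sp.
C6 — 2 σ bonds, plus two π bonds. Steric number 2, so sp.
C7 is sp2: 3 σ bonds, plus one π bond, 3 electron-density regions.

C1 sp3, C2 sp, C3 sp, C4 sp3, C5 sp, C6 sp, C7 sp2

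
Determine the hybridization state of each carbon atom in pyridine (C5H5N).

sp2

Each carbon atom: 3 σ bonds, plus one π bond — 3 electron domains, sp2.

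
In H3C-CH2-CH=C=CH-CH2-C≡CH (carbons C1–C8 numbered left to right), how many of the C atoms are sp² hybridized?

C1: sp3
C2: sp3
C3: sp2 ✓
C4: sp
C5: sp2 ✓
C6: sp3
C7: sp
C8: sp
C3, C5 → 2 sp2 carbons.

2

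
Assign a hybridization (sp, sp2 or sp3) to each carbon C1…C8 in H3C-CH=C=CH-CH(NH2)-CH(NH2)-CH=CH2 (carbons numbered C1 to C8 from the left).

C1 is sp3: 4 σ bonds, 4 electron-density regions.
C2: 3 σ bonds, plus one π bond — 3 electron domains, sp2.
C3 is sp: 2 σ bonds, plus two π bonds, 2 electron-density regions.
C4 — 3 σ bonds, plus one π bond. Steric number 3, so sp2.
C5: 4 σ bonds — 4 electron domains, sp3.
C6 carries 4 σ bonds, giving a steric number of 4, so it is sp3.
C7 — 3 σ bonds, plus one π bond. Steric number 3, so sp2.
C8 carries 3 σ bonds, plus one π bond, giving a steric number of 3, so it is sp2.

C1 sp3, C2 sp2, C3 sp, C4 sp2, C5 sp3, C6 sp3, C7 sp2, C8 sp2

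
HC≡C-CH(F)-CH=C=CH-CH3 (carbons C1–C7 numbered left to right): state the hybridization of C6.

sp^2

C6: 3 σ bonds, plus one π bond; 3 regions of electron density → sp2.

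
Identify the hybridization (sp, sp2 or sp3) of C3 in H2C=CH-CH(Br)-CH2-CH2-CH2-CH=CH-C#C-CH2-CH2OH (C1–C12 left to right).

sp3

C3 has 4 σ bonds: steric number 4 → sp3.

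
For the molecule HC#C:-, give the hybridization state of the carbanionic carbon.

One σ bond + one lone pair = steric number 2 → sp.

sp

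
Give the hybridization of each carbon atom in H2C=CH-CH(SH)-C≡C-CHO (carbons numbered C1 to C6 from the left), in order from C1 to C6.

C1 — 3 σ bonds, plus one π bond. Steric number 3, so sp2.
C2 — 3 σ bonds, plus one π bond. Steric number 3, so sp2.
C3 — 4 σ bonds. Steric number 4, so sp3.
C4 carries 2 σ bonds, plus two π bonds, giving a steric number of 2, so it is sp.
C5: 2 σ bonds, plus two π bonds — 2 electron domains, sp.
C6: 3 σ bonds, plus one π bond; 3 regions of electron density → sp2.

C1 sp2, C2 sp2, C3 sp3, C4 sp, C5 sp, C6 sp2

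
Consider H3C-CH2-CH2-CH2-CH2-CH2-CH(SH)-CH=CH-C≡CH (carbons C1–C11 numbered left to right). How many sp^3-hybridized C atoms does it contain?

7

C1: sp3 ✓
C2: sp3 ✓
C3: sp3 ✓
C4: sp3 ✓
C5: sp3 ✓
C6: sp3 ✓
C7: sp3 ✓
C8: sp2
C9: sp2
C10: sp
C11: sp
C1, C2, C3, C4, C5, C6, C7 → 7 sp3 carbons.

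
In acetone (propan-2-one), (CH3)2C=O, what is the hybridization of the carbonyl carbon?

sp2

The carbonyl carbon is sp2: 3 σ bonds, plus one π bond, 3 electron-density regions.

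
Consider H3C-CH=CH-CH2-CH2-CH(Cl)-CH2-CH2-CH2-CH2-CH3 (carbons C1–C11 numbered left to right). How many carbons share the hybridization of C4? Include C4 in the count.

9

C4 is sp3 (only σ bonds).
C1: sp3 ✓
C2: sp2
C3: sp2
C4: sp3 ✓
C5: sp3 ✓
C6: sp3 ✓
C7: sp3 ✓
C8: sp3 ✓
C9: sp3 ✓
C10: sp3 ✓
C11: sp3 ✓
9 carbons are sp3.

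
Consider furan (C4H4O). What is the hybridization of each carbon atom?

sp2

Each carbon atom carries 3 σ bonds, plus one π bond, giving a steric number of 3, so it is sp2.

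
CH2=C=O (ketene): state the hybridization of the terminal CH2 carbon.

sp2

The terminal CH2 carbon is sp2: 3 σ bonds, plus one π bond, 3 electron-density regions.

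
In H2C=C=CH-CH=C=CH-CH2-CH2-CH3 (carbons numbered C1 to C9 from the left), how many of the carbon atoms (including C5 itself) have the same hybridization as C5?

2

C5 is sp (two π bonds).
C1: sp2
C2: sp ✓
C3: sp2
C4: sp2
C5: sp ✓
C6: sp2
C7: sp3
C8: sp3
C9: sp3
2 carbons are sp.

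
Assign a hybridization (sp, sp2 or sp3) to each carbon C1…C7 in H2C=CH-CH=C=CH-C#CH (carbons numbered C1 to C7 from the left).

C1 (3 σ bonds, plus one π bond) has steric number 3: sp2.
C2 — 3 σ bonds, plus one π bond. Steric number 3, so sp2.
C3 — 3 σ bonds, plus one π bond. Steric number 3, so sp2.
C4 is sp: 2 σ bonds, plus two π bonds, 2 electron-density regions.
C5: 3 σ bonds, plus one π bond; 3 regions of electron density → sp2.
C6: 2 σ bonds, plus two π bonds — 2 electron domains, sp.
C7 — 2 σ bonds, plus two π bonds. Steric number 2, so sp.

C1 sp2, C2 sp2, C3 sp2, C4 sp, C5 sp2, C6 sp, C7 sp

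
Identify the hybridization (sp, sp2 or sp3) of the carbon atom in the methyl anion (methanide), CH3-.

Three σ bonds + one lone pair = steric number 4 → sp3, pyramidal.

sp^3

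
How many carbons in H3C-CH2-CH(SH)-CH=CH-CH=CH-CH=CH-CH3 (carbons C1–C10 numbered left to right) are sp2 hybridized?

C1: sp3
C2: sp3
C3: sp3
C4: sp2 ✓
C5: sp2 ✓
C6: sp2 ✓
C7: sp2 ✓
C8: sp2 ✓
C9: sp2 ✓
C10: sp3
C4, C5, C6, C7, C8, C9 → 6 sp2 carbons.

6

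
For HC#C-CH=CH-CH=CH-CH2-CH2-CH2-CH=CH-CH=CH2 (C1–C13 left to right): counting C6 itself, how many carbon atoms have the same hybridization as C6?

8

C6 is sp2 (one π bond).
C1: sp
C2: sp
C3: sp2 ✓
C4: sp2 ✓
C5: sp2 ✓
C6: sp2 ✓
C7: sp3
C8: sp3
C9: sp3
C10: sp2 ✓
C11: sp2 ✓
C12: sp2 ✓
C13: sp2 ✓
8 carbons are sp2.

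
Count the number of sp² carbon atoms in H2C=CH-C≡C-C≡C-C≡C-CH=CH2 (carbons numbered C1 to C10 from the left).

C1: sp2 ✓
C2: sp2 ✓
C3: sp
C4: sp
C5: sp
C6: sp
C7: sp
C8: sp
C9: sp2 ✓
C10: sp2 ✓
C1, C2, C9, C10 → 4 sp2 carbons.

4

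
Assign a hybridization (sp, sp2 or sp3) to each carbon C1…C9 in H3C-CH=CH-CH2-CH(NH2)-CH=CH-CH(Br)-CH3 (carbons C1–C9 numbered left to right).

C1 (4 σ bonds) has steric number 4: sp3.
C2 has 3 σ bonds, plus one π bond: steric number 3 → sp2.
C3 carries 3 σ bonds, plus one π bond, giving a steric number of 3, so it is sp2.
C4 (4 σ bonds) has steric number 4: sp3.
C5: 4 σ bonds — 4 electron domains, sp3.
C6 is sp2: 3 σ bonds, plus one π bond, 3 electron-density regions.
C7 (3 σ bonds, plus one π bond) has steric number 3: sp2.
C8 (4 σ bonds) has steric number 4: sp3.
C9: 4 σ bonds — 4 electron domains, sp3.

C1 sp3, C2 sp2, C3 sp2, C4 sp3, C5 sp3, C6 sp2, C7 sp2, C8 sp3, C9 sp3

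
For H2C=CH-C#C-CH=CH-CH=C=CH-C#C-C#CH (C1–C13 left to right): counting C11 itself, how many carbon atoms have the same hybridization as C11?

C11 is sp (two π bonds).
C1: sp2
C2: sp2
C3: sp ✓
C4: sp ✓
C5: sp2
C6: sp2
C7: sp2
C8: sp ✓
C9: sp2
C10: sp ✓
C11: sp ✓
C12: sp ✓
C13: sp ✓
7 carbons are sp.

7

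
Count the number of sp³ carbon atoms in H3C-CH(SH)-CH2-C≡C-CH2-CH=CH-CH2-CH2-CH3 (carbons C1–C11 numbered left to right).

7

C1: sp3 ✓
C2: sp3 ✓
C3: sp3 ✓
C4: sp
C5: sp
C6: sp3 ✓
C7: sp2
C8: sp2
C9: sp3 ✓
C10: sp3 ✓
C11: sp3 ✓
C1, C2, C3, C6, C9, C10, C11 → 7 sp3 carbons.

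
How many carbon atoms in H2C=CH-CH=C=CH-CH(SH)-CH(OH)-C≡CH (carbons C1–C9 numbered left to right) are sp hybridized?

3

C1: sp2
C2: sp2
C3: sp2
C4: sp ✓
C5: sp2
C6: sp3
C7: sp3
C8: sp ✓
C9: sp ✓
C4, C8, C9 → 3 sp carbons.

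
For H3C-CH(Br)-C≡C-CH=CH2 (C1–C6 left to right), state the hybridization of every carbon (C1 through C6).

C1 sp3, C2 sp3, C3 sp, C4 sp, C5 sp2, C6 sp2

C1 (4 σ bonds) has steric number 4: sp3.
C2 has 4 σ bonds: steric number 4 → sp3.
C3: 2 σ bonds, plus two π bonds — 2 electron domains, sp.
C4 (2 σ bonds, plus two π bonds) has steric number 2: sp.
C5 carries 3 σ bonds, plus one π bond, giving a steric number of 3, so it is sp2.
C6 has 3 σ bonds, plus one π bond: steric number 3 → sp2.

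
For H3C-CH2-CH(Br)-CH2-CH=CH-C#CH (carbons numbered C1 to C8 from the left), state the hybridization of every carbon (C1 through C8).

C1 sp3, C2 sp3, C3 sp3, C4 sp3, C5 sp2, C6 sp2, C7 sp, C8 sp

C1 carries 4 σ bonds, giving a steric number of 4, so it is sp3.
C2 is sp3: 4 σ bonds, 4 electron-density regions.
C3 carries 4 σ bonds, giving a steric number of 4, so it is sp3.
C4 carries 4 σ bonds, giving a steric number of 4, so it is sp3.
C5 has 3 σ bonds, plus one π bond: steric number 3 → sp2.
C6: 3 σ bonds, plus one π bond — 3 electron domains, sp2.
C7 — 2 σ bonds, plus two π bonds. Steric number 2, so sp.
C8 (2 σ bonds, plus two π bonds) has steric number 2: sp.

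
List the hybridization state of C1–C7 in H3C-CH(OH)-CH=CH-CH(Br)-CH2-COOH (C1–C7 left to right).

C1 sp3, C2 sp3, C3 sp2, C4 sp2, C5 sp3, C6 sp3, C7 sp2

C1: 4 σ bonds; 4 regions of electron density → sp3.
C2: 4 σ bonds — 4 electron domains, sp3.
C3 — 3 σ bonds, plus one π bond. Steric number 3, so sp2.
C4: 3 σ bonds, plus one π bond; 3 regions of electron density → sp2.
C5: 4 σ bonds — 4 electron domains, sp3.
C6: 4 σ bonds; 4 regions of electron density → sp3.
C7 carries 3 σ bonds, plus one π bond, giving a steric number of 3, so it is sp2.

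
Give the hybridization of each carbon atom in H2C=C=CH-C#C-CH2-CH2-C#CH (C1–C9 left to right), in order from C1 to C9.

C1 sp2, C2 sp, C3 sp2, C4 sp, C5 sp, C6 sp3, C7 sp3, C8 sp, C9 sp

C1 carries 3 σ bonds, plus one π bond, giving a steric number of 3, so it is sp2.
C2 — 2 σ bonds, plus two π bonds. Steric number 2, so sp.
C3 has 3 σ bonds, plus one π bond: steric number 3 → sp2.
C4 — 2 σ bonds, plus two π bonds. Steric number 2, so sp.
C5: 2 σ bonds, plus two π bonds; 2 regions of electron density → sp.
C6 is sp3: 4 σ bonds, 4 electron-density regions.
C7 (4 σ bonds) has steric number 4: sp3.
C8 is sp: 2 σ bonds, plus two π bonds, 2 electron-density regions.
C9: 2 σ bonds, plus two π bonds; 2 regions of electron density → sp.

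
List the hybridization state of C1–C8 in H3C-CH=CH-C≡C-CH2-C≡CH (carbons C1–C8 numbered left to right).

C1 sp3, C2 sp2, C3 sp2, C4 sp, C5 sp, C6 sp3, C7 sp, C8 sp

C1 is sp3: 4 σ bonds, 4 electron-density regions.
C2 (3 σ bonds, plus one π bond) has steric number 3: sp2.
C3 is sp2: 3 σ bonds, plus one π bond, 3 electron-density regions.
C4: 2 σ bonds, plus two π bonds; 2 regions of electron density → sp.
C5 is sp: 2 σ bonds, plus two π bonds, 2 electron-density regions.
C6 carries 4 σ bonds, giving a steric number of 4, so it is sp3.
C7: 2 σ bonds, plus two π bonds; 2 regions of electron density → sp.
C8: 2 σ bonds, plus two π bonds; 2 regions of electron density → sp.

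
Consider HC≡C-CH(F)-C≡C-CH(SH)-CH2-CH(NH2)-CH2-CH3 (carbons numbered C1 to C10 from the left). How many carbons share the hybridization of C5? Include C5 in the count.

4

C5 is sp (two π bonds).
C1: sp ✓
C2: sp ✓
C3: sp3
C4: sp ✓
C5: sp ✓
C6: sp3
C7: sp3
C8: sp3
C9: sp3
C10: sp3
4 carbons are sp.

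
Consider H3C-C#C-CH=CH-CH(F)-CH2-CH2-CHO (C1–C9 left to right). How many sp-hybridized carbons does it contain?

2

C1: sp3
C2: sp ✓
C3: sp ✓
C4: sp2
C5: sp2
C6: sp3
C7: sp3
C8: sp3
C9: sp2
C2, C3 → 2 sp carbons.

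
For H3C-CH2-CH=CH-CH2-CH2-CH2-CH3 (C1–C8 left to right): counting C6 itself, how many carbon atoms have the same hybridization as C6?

C6 is sp3 (only σ bonds).
C1: sp3 ✓
C2: sp3 ✓
C3: sp2
C4: sp2
C5: sp3 ✓
C6: sp3 ✓
C7: sp3 ✓
C8: sp3 ✓
6 carbons are sp3.

6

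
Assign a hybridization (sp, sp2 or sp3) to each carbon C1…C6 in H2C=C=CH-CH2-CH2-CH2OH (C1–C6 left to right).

C1 sp2, C2 sp, C3 sp2, C4 sp3, C5 sp3, C6 sp3

C1 has 3 σ bonds, plus one π bond: steric number 3 → sp2.
C2 is sp: 2 σ bonds, plus two π bonds, 2 electron-density regions.
C3 is sp2: 3 σ bonds, plus one π bond, 3 electron-density regions.
C4 has 4 σ bonds: steric number 4 → sp3.
C5 carries 4 σ bonds, giving a steric number of 4, so it is sp3.
C6 is sp3: 4 σ bonds, 4 electron-density regions.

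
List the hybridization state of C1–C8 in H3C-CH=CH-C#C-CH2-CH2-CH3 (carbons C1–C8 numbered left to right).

C1 — 4 σ bonds. Steric number 4, so sp3.
C2 carries 3 σ bonds, plus one π bond, giving a steric number of 3, so it is sp2.
C3 carries 3 σ bonds, plus one π bond, giving a steric number of 3, so it is sp2.
C4 — 2 σ bonds, plus two π bonds. Steric number 2, so sp.
C5 is sp: 2 σ bonds, plus two π bonds, 2 electron-density regions.
C6: 4 σ bonds — 4 electron domains, sp3.
C7 has 4 σ bonds: steric number 4 → sp3.
C8 has 4 σ bonds: steric number 4 → sp3.

C1 sp3, C2 sp2, C3 sp2, C4 sp, C5 sp, C6 sp3, C7 sp3, C8 sp3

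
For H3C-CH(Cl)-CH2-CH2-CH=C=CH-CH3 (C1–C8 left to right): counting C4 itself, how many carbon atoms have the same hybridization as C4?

C4 is sp3 (only σ bonds).
C1: sp3 ✓
C2: sp3 ✓
C3: sp3 ✓
C4: sp3 ✓
C5: sp2
C6: sp
C7: sp2
C8: sp3 ✓
5 carbons are sp3.

5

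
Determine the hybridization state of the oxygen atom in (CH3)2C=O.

sp²

One σ bond + two lone pairs = steric number 3 → sp2.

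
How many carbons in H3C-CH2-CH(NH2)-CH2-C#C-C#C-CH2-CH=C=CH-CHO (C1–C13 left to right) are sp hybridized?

5

C1: sp3
C2: sp3
C3: sp3
C4: sp3
C5: sp ✓
C6: sp ✓
C7: sp ✓
C8: sp ✓
C9: sp3
C10: sp2
C11: sp ✓
C12: sp2
C13: sp2
C5, C6, C7, C8, C11 → 5 sp carbons.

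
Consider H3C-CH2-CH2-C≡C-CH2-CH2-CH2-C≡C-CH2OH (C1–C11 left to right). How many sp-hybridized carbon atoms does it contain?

4

C1: sp3
C2: sp3
C3: sp3
C4: sp ✓
C5: sp ✓
C6: sp3
C7: sp3
C8: sp3
C9: sp ✓
C10: sp ✓
C11: sp3
C4, C5, C9, C10 → 4 sp carbons.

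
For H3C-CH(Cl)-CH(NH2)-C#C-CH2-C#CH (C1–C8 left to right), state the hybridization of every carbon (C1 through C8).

C1: 4 σ bonds — 4 electron domains, sp3.
C2 — 4 σ bonds. Steric number 4, so sp3.
C3 (4 σ bonds) has steric number 4: sp3.
C4: 2 σ bonds, plus two π bonds; 2 regions of electron density → sp.
C5 carries 2 σ bonds, plus two π bonds, giving a steric number of 2, so it is sp.
C6 — 4 σ bonds. Steric number 4, so sp3.
C7: 2 σ bonds, plus two π bonds — 2 electron domains, sp.
C8: 2 σ bonds, plus two π bonds — 2 electron domains, sp.

C1 sp3, C2 sp3, C3 sp3, C4 sp, C5 sp, C6 sp3, C7 sp, C8 sp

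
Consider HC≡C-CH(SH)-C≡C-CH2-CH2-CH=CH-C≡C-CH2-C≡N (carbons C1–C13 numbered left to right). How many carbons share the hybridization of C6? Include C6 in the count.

C6 is sp3 (only σ bonds).
C1: sp
C2: sp
C3: sp3 ✓
C4: sp
C5: sp
C6: sp3 ✓
C7: sp3 ✓
C8: sp2
C9: sp2
C10: sp
C11: sp
C12: sp3 ✓
C13: sp
4 carbons are sp3.

4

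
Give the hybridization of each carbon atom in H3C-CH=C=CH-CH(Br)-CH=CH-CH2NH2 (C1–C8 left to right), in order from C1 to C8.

C1 carries 4 σ bonds, giving a steric number of 4, so it is sp3.
C2: 3 σ bonds, plus one π bond — 3 electron domains, sp2.
C3 is sp: 2 σ bonds, plus two π bonds, 2 electron-density regions.
C4 — 3 σ bonds, plus one π bond. Steric number 3, so sp2.
C5 has 4 σ bonds: steric number 4 → sp3.
C6 — 3 σ bonds, plus one π bond. Steric number 3, so sp2.
C7 (3 σ bonds, plus one π bond) has steric number 3: sp2.
C8 (4 σ bonds) has steric number 4: sp3.

C1 sp3, C2 sp2, C3 sp, C4 sp2, C5 sp3, C6 sp2, C7 sp2, C8 sp3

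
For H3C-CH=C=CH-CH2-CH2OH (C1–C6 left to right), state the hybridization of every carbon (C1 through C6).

C1 sp3, C2 sp2, C3 sp, C4 sp2, C5 sp3, C6 sp3

C1: 4 σ bonds — 4 electron domains, sp3.
C2 is sp2: 3 σ bonds, plus one π bond, 3 electron-density regions.
C3: 2 σ bonds, plus two π bonds; 2 regions of electron density → sp.
C4 (3 σ bonds, plus one π bond) has steric number 3: sp2.
C5 — 4 σ bonds. Steric number 4, so sp3.
C6 is sp3: 4 σ bonds, 4 electron-density regions.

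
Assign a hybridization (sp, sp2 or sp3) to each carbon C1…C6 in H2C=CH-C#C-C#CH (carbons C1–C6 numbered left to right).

C1 sp2, C2 sp2, C3 sp, C4 sp, C5 sp, C6 sp

C1 — 3 σ bonds, plus one π bond. Steric number 3, so sp2.
C2 has 3 σ bonds, plus one π bond: steric number 3 → sp2.
C3 has 2 σ bonds, plus two π bonds: steric number 2 → sp.
C4: 2 σ bonds, plus two π bonds; 2 regions of electron density → sp.
C5: 2 σ bonds, plus two π bonds — 2 electron domains, sp.
C6 — 2 σ bonds, plus two π bonds. Steric number 2, so sp.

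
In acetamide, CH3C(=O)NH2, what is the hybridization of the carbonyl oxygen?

The carbonyl oxygen is sp2: 1 σ bond and 2 lone pairs, plus one π bond, 3 electron-density regions.

sp²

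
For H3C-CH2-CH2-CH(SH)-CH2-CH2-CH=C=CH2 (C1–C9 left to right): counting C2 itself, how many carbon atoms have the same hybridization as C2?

C2 is sp3 (only σ bonds).
C1: sp3 ✓
C2: sp3 ✓
C3: sp3 ✓
C4: sp3 ✓
C5: sp3 ✓
C6: sp3 ✓
C7: sp2
C8: sp
C9: sp2
6 carbons are sp3.

6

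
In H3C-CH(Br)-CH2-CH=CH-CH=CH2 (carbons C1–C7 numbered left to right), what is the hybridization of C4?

sp²

C4 has 3 σ bonds, plus one π bond: steric number 3 → sp2.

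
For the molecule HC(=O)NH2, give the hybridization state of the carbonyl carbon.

The carbonyl carbon is sp2: 3 σ bonds, plus one π bond, 3 electron-density regions.

sp^2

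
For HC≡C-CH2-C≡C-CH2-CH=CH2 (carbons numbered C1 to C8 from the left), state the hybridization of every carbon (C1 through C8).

C1 has 2 σ bonds, plus two π bonds: steric number 2 → sp.
C2 has 2 σ bonds, plus two π bonds: steric number 2 → sp.
C3 has 4 σ bonds: steric number 4 → sp3.
C4: 2 σ bonds, plus two π bonds — 2 electron domains, sp.
C5: 2 σ bonds, plus two π bonds — 2 electron domains, sp.
C6 has 4 σ bonds: steric number 4 → sp3.
C7 (3 σ bonds, plus one π bond) has steric number 3: sp2.
C8 (3 σ bonds, plus one π bond) has steric number 3: sp2.

C1 sp, C2 sp, C3 sp3, C4 sp, C5 sp, C6 sp3, C7 sp2, C8 sp2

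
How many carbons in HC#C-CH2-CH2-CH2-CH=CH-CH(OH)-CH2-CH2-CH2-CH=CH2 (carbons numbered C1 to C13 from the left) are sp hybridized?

2

C1: sp ✓
C2: sp ✓
C3: sp3
C4: sp3
C5: sp3
C6: sp2
C7: sp2
C8: sp3
C9: sp3
C10: sp3
C11: sp3
C12: sp2
C13: sp2
C1, C2 → 2 sp carbons.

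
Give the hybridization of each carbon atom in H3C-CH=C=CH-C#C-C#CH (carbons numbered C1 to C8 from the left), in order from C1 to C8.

C1 has 4 σ bonds: steric number 4 → sp3.
C2 carries 3 σ bonds, plus one π bond, giving a steric number of 3, so it is sp2.
C3 has 2 σ bonds, plus two π bonds: steric number 2 → sp.
C4 — 3 σ bonds, plus one π bond. Steric number 3, so sp2.
C5 — 2 σ bonds, plus two π bonds. Steric number 2, so sp.
C6 is sp: 2 σ bonds, plus two π bonds, 2 electron-density regions.
C7 carries 2 σ bonds, plus two π bonds, giving a steric number of 2, so it is sp.
C8 has 2 σ bonds, plus two π bonds: steric number 2 → sp.

C1 sp3, C2 sp2, C3 sp, C4 sp2, C5 sp, C6 sp, C7 sp, C8 sp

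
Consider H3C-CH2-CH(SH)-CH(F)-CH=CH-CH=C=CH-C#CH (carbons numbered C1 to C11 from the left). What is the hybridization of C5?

C5 is sp2: 3 σ bonds, plus one π bond, 3 electron-density regions.

sp^2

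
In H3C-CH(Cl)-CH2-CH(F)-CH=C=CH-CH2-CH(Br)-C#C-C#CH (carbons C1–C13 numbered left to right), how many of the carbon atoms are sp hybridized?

5

C1: sp3
C2: sp3
C3: sp3
C4: sp3
C5: sp2
C6: sp ✓
C7: sp2
C8: sp3
C9: sp3
C10: sp ✓
C11: sp ✓
C12: sp ✓
C13: sp ✓
C6, C10, C11, C12, C13 → 5 sp carbons.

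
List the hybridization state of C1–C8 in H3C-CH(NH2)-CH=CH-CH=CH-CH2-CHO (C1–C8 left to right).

C1 is sp3: 4 σ bonds, 4 electron-density regions.
C2: 4 σ bonds — 4 electron domains, sp3.
C3 is sp2: 3 σ bonds, plus one π bond, 3 electron-density regions.
C4: 3 σ bonds, plus one π bond — 3 electron domains, sp2.
C5: 3 σ bonds, plus one π bond — 3 electron domains, sp2.
C6 (3 σ bonds, plus one π bond) has steric number 3: sp2.
C7: 4 σ bonds — 4 electron domains, sp3.
C8 carries 3 σ bonds, plus one π bond, giving a steric number of 3, so it is sp2.

C1 sp3, C2 sp3, C3 sp2, C4 sp2, C5 sp2, C6 sp2, C7 sp3, C8 sp2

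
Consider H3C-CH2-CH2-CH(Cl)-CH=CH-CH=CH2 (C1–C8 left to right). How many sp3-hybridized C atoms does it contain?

4

C1: sp3 ✓
C2: sp3 ✓
C3: sp3 ✓
C4: sp3 ✓
C5: sp2
C6: sp2
C7: sp2
C8: sp2
C1, C2, C3, C4 → 4 sp3 carbons.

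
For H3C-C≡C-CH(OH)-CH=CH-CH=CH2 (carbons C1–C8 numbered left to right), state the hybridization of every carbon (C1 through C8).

C1 sp3, C2 sp, C3 sp, C4 sp3, C5 sp2, C6 sp2, C7 sp2, C8 sp2

C1 has 4 σ bonds: steric number 4 → sp3.
C2 has 2 σ bonds, plus two π bonds: steric number 2 → sp.
C3 has 2 σ bonds, plus two π bonds: steric number 2 → sp.
C4 (4 σ bonds) has steric number 4: sp3.
C5 is sp2: 3 σ bonds, plus one π bond, 3 electron-density regions.
C6 — 3 σ bonds, plus one π bond. Steric number 3, so sp2.
C7: 3 σ bonds, plus one π bond; 3 regions of electron density → sp2.
C8 (3 σ bonds, plus one π bond) has steric number 3: sp2.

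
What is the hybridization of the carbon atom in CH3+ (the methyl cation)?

Three σ bonds to H, empty p orbital → sp2, trigonal planar.

sp2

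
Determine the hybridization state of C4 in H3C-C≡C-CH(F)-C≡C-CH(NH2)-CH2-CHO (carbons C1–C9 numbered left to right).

sp^3

C4 (4 σ bonds) has steric number 4: sp3.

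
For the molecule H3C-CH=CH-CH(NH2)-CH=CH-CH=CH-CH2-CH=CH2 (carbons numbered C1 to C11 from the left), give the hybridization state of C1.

sp3

C1 is sp3: 4 σ bonds, 4 electron-density regions.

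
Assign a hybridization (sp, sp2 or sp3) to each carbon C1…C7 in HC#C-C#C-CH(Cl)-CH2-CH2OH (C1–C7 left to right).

C1 sp, C2 sp, C3 sp, C4 sp, C5 sp3, C6 sp3, C7 sp3

C1 carries 2 σ bonds, plus two π bonds, giving a steric number of 2, so it is sp.
C2 (2 σ bonds, plus two π bonds) has steric number 2: sp.
C3 — 2 σ bonds, plus two π bonds. Steric number 2, so sp.
C4 — 2 σ bonds, plus two π bonds. Steric number 2, so sp.
C5: 4 σ bonds — 4 electron domains, sp3.
C6 has 4 σ bonds: steric number 4 → sp3.
C7 (4 σ bonds) has steric number 4: sp3.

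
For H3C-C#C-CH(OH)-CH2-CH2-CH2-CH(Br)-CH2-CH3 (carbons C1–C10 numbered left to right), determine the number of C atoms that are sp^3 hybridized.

8

C1: sp3 ✓
C2: sp
C3: sp
C4: sp3 ✓
C5: sp3 ✓
C6: sp3 ✓
C7: sp3 ✓
C8: sp3 ✓
C9: sp3 ✓
C10: sp3 ✓
C1, C4, C5, C6, C7, C8, C9, C10 → 8 sp3 carbons.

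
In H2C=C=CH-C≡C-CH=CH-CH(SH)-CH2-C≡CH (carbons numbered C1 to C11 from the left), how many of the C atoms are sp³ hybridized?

2

C1: sp2
C2: sp
C3: sp2
C4: sp
C5: sp
C6: sp2
C7: sp2
C8: sp3 ✓
C9: sp3 ✓
C10: sp
C11: sp
C8, C9 → 2 sp3 carbons.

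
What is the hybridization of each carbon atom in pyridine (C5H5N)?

Each carbon atom is sp2: 3 σ bonds, plus one π bond, 3 electron-density regions.

sp²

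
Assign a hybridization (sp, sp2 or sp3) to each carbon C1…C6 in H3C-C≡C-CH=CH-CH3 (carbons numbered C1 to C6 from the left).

C1 — 4 σ bonds. Steric number 4, so sp3.
C2 carries 2 σ bonds, plus two π bonds, giving a steric number of 2, so it is sp.
C3 (2 σ bonds, plus two π bonds) has steric number 2: sp.
C4 carries 3 σ bonds, plus one π bond, giving a steric number of 3, so it is sp2.
C5 — 3 σ bonds, plus one π bond. Steric number 3, so sp2.
C6 is sp3: 4 σ bonds, 4 electron-density regions.

C1 sp3, C2 sp, C3 sp, C4 sp2, C5 sp2, C6 sp3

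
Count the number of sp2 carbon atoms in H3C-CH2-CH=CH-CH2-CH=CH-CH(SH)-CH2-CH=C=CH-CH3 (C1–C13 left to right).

C1: sp3
C2: sp3
C3: sp2 ✓
C4: sp2 ✓
C5: sp3
C6: sp2 ✓
C7: sp2 ✓
C8: sp3
C9: sp3
C10: sp2 ✓
C11: sp
C12: sp2 ✓
C13: sp3
C3, C4, C6, C7, C10, C12 → 6 sp2 carbons.

6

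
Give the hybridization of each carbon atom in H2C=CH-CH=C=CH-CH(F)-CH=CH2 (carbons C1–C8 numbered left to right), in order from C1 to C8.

C1 sp2, C2 sp2, C3 sp2, C4 sp, C5 sp2, C6 sp3, C7 sp2, C8 sp2

C1 has 3 σ bonds, plus one π bond: steric number 3 → sp2.
C2: 3 σ bonds, plus one π bond — 3 electron domains, sp2.
C3: 3 σ bonds, plus one π bond; 3 regions of electron density → sp2.
C4: 2 σ bonds, plus two π bonds — 2 electron domains, sp.
C5: 3 σ bonds, plus one π bond — 3 electron domains, sp2.
C6 (4 σ bonds) has steric number 4: sp3.
C7 carries 3 σ bonds, plus one π bond, giving a steric number of 3, so it is sp2.
C8 is sp2: 3 σ bonds, plus one π bond, 3 electron-density regions.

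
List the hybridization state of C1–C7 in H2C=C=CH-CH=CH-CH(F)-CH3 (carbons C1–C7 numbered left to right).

C1 — 3 σ bonds, plus one π bond. Steric number 3, so sp2.
C2 is sp: 2 σ bonds, plus two π bonds, 2 electron-density regions.
C3 — 3 σ bonds, plus one π bond. Steric number 3, so sp2.
C4 is sp2: 3 σ bonds, plus one π bond, 3 electron-density regions.
C5 has 3 σ bonds, plus one π bond: steric number 3 → sp2.
C6: 4 σ bonds; 4 regions of electron density → sp3.
C7 has 4 σ bonds: steric number 4 → sp3.

C1 sp2, C2 sp, C3 sp2, C4 sp2, C5 sp2, C6 sp3, C7 sp3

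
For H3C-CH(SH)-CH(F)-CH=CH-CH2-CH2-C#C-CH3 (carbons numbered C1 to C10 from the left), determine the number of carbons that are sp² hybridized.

C1: sp3
C2: sp3
C3: sp3
C4: sp2 ✓
C5: sp2 ✓
C6: sp3
C7: sp3
C8: sp
C9: sp
C10: sp3
C4, C5 → 2 sp2 carbons.

2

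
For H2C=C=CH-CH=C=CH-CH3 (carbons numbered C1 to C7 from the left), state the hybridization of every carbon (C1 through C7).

C1 (3 σ bonds, plus one π bond) has steric number 3: sp2.
C2 (2 σ bonds, plus two π bonds) has steric number 2: sp.
C3 carries 3 σ bonds, plus one π bond, giving a steric number of 3, so it is sp2.
C4 carries 3 σ bonds, plus one π bond, giving a steric number of 3, so it is sp2.
C5 has 2 σ bonds, plus two π bonds: steric number 2 → sp.
C6 is sp2: 3 σ bonds, plus one π bond, 3 electron-density regions.
C7: 4 σ bonds; 4 regions of electron density → sp3.

C1 sp2, C2 sp, C3 sp2, C4 sp2, C5 sp, C6 sp2, C7 sp3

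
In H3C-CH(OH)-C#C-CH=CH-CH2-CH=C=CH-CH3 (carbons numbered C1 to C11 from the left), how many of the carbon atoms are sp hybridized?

C1: sp3
C2: sp3
C3: sp ✓
C4: sp ✓
C5: sp2
C6: sp2
C7: sp3
C8: sp2
C9: sp ✓
C10: sp2
C11: sp3
C3, C4, C9 → 3 sp carbons.

3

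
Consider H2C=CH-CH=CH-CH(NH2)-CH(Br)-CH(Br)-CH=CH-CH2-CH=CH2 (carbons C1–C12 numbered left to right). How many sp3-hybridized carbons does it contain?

C1: sp2
C2: sp2
C3: sp2
C4: sp2
C5: sp3 ✓
C6: sp3 ✓
C7: sp3 ✓
C8: sp2
C9: sp2
C10: sp3 ✓
C11: sp2
C12: sp2
C5, C6, C7, C10 → 4 sp3 carbons.

4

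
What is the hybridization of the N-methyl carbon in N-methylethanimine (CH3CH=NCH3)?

The N-methyl carbon is sp3: 4 σ bonds, 4 electron-density regions.

sp^3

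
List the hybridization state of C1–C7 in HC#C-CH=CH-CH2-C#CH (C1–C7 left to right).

C1 has 2 σ bonds, plus two π bonds: steric number 2 → sp.
C2 is sp: 2 σ bonds, plus two π bonds, 2 electron-density regions.
C3 has 3 σ bonds, plus one π bond: steric number 3 → sp2.
C4 (3 σ bonds, plus one π bond) has steric number 3: sp2.
C5 is sp3: 4 σ bonds, 4 electron-density regions.
C6: 2 σ bonds, plus two π bonds — 2 electron domains, sp.
C7 — 2 σ bonds, plus two π bonds. Steric number 2, so sp.

C1 sp, C2 sp, C3 sp2, C4 sp2, C5 sp3, C6 sp, C7 sp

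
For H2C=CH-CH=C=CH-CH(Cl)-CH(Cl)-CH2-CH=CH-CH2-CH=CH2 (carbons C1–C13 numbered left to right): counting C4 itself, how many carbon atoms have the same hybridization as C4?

1

C4 is sp (two π bonds).
C1: sp2
C2: sp2
C3: sp2
C4: sp ✓
C5: sp2
C6: sp3
C7: sp3
C8: sp3
C9: sp2
C10: sp2
C11: sp3
C12: sp2
C13: sp2
1 carbon is sp.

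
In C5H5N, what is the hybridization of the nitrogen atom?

sp2

N has two σ bonds and one lone pair in the ring plane (steric number 3 → sp2); its p orbital contributes one electron to the aromatic π system via the C=N double bond.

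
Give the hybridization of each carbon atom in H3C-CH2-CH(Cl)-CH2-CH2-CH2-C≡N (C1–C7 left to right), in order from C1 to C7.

C1: 4 σ bonds — 4 electron domains, sp3.
C2 is sp3: 4 σ bonds, 4 electron-density regions.
C3: 4 σ bonds; 4 regions of electron density → sp3.
C4 (4 σ bonds) has steric number 4: sp3.
C5 has 4 σ bonds: steric number 4 → sp3.
C6: 4 σ bonds; 4 regions of electron density → sp3.
C7 has 2 σ bonds, plus two π bonds: steric number 2 → sp.

C1 sp3, C2 sp3, C3 sp3, C4 sp3, C5 sp3, C6 sp3, C7 sp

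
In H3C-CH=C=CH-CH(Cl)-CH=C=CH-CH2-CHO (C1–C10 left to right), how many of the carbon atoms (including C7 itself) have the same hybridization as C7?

2

C7 is sp (two π bonds).
C1: sp3
C2: sp2
C3: sp ✓
C4: sp2
C5: sp3
C6: sp2
C7: sp ✓
C8: sp2
C9: sp3
C10: sp2
2 carbons are sp.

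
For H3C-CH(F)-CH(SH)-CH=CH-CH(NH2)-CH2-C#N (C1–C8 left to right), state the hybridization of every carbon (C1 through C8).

C1 sp3, C2 sp3, C3 sp3, C4 sp2, C5 sp2, C6 sp3, C7 sp3, C8 sp

C1 has 4 σ bonds: steric number 4 → sp3.
C2: 4 σ bonds; 4 regions of electron density → sp3.
C3: 4 σ bonds; 4 regions of electron density → sp3.
C4: 3 σ bonds, plus one π bond — 3 electron domains, sp2.
C5: 3 σ bonds, plus one π bond; 3 regions of electron density → sp2.
C6 has 4 σ bonds: steric number 4 → sp3.
C7 — 4 σ bonds. Steric number 4, so sp3.
C8: 2 σ bonds, plus two π bonds; 2 regions of electron density → sp.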